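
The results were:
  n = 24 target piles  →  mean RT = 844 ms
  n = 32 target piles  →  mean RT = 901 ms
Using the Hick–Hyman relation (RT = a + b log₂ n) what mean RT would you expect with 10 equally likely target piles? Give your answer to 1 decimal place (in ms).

670.5 ms

RT is linear in log₂ n, so two points fix the line:
  b = (901 − 844) / (log₂ 32 − log₂ 24) = 57 / (5 − 4.5850) = 137.337 ms/bit
  a = 844 − 137.337 × 4.5850 = 214.315 ms
Then RT(10) = 214.315 + 137.337 × log₂ 10 = 214.315 + 137.337 × 3.3219 ≈ 670.539 ms.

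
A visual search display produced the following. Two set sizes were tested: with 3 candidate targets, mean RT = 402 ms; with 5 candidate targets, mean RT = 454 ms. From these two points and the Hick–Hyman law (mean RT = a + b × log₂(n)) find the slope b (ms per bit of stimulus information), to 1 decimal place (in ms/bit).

70.6 ms/bit

The slope on a log₂ axis is (454 − 402) / (2.3219 − 1.5850) = 70.560 ms/bit.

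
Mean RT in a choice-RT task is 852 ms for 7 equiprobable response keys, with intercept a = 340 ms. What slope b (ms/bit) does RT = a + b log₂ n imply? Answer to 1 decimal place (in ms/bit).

182.4 ms/bit

log₂(7) = 2.8074 bits.
b = (RT − a)/log₂ n = (852 − 340) / 2.8074 = 182.378 ms/bit.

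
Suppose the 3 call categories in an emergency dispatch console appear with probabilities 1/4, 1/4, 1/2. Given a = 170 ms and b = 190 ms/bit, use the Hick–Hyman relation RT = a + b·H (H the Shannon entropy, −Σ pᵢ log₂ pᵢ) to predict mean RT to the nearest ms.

H = −Σ pᵢ log₂ pᵢ = 0.25·2 + 0.25·2 + 0.5·1 = 1.500 bits.
RT = 170 + 190 × 1.500 = 455.00 ms.

455 ms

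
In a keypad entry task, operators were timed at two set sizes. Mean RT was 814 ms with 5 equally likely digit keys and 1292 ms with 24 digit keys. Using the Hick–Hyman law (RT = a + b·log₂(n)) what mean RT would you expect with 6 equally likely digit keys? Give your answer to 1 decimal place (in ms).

With log₂ n on the abscissa the relation is linear; from the two conditions:
  b = (1292 − 814) / (log₂ 24 − log₂ 5) = 478 / (4.5850 − 2.3219) = 211.221 ms/bit
  a = 814 − 211.221 × 2.3219 = 323.560 ms
Then RT(6) = 323.560 + 211.221 × log₂ 6 = 323.560 + 211.221 × 2.5850 ≈ 869.558 ms.

869.6 ms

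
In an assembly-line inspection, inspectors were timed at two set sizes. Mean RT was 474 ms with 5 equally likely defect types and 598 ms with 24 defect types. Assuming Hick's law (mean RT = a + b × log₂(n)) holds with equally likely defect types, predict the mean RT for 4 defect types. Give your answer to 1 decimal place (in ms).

Fit slope and intercept:
  b = (598 − 474) / (log₂ 24 − log₂ 5) = 124 / (4.5850 − 2.3219) = 54.794 ms/bit
  a = 474 − 54.794 × 2.3219 = 346.773 ms
Then RT(4) = 346.773 + 54.794 × log₂ 4 = 346.773 + 54.794 × 2 ≈ 456.360 ms.

456.4 ms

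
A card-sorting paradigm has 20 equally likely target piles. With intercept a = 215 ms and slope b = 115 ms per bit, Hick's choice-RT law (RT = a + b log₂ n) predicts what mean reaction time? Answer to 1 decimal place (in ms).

log₂(20) = 4.3219 bits, so RT = 215 + 115 × 4.3219 ≈ 712.022 ms.

712.0 ms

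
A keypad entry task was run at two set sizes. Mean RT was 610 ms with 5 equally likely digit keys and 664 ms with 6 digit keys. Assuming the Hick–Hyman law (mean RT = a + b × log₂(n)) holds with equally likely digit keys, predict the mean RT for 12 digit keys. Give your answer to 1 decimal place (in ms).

RT is linear in log₂ n, so two points fix the line:
  b = (664 − 610) / (log₂ 6 − log₂ 5) = 54 / (2.5850 − 2.3219) = 205.296 ms/bit
  a = 610 − 205.296 × 2.3219 = 133.317 ms
Then RT(12) = 133.317 + 205.296 × log₂ 12 = 133.317 + 205.296 × 3.5850 ≈ 869.296 ms.

869.3 ms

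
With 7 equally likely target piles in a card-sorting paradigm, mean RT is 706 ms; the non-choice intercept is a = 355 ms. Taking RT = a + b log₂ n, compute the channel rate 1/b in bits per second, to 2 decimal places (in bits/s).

b = (706 − 355)/log₂ 7 = 351/2.8074 = 125.029 ms per bit = 0.12503 s/bit; the reciprocal is 7.998 bits/s.

8.00 bits/s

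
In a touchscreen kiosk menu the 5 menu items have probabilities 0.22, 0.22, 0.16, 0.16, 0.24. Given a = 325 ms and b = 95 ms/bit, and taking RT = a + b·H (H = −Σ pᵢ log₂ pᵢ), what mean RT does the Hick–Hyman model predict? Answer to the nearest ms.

544 ms

Entropy contributions −pᵢ log₂ pᵢ: 0.4806, 0.4806, 0.4230, 0.4230, 0.4941; sum H = 2.3013 bits.
RT = a + bH = 325 + 95·2.3013 = 543.62 ms.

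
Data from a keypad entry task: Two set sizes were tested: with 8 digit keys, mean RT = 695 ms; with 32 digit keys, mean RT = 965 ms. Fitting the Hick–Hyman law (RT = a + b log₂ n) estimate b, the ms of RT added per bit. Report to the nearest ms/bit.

135 ms/bit

The slope on a log₂ axis is (965 − 695) / (5 − 3) = 135 ms/bit.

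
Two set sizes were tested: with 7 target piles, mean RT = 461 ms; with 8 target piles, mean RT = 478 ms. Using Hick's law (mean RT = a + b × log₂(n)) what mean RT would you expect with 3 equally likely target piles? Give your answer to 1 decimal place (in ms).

353.1 ms

RT is linear in log₂ n, so two points fix the line:
  b = (478 − 461) / (log₂ 8 − log₂ 7) = 17 / (3 − 2.8074) = 88.245 ms/bit
  a = 461 − 88.245 × 2.8074 = 213.264 ms
Then RT(3) = 213.264 + 88.245 × log₂ 3 = 213.264 + 88.245 × 1.5850 ≈ 353.130 ms.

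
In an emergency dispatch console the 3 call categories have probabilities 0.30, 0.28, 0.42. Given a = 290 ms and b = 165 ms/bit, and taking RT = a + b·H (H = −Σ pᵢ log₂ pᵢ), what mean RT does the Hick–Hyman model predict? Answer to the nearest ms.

548 ms

Entropy contributions −pᵢ log₂ pᵢ: 0.5211, 0.5142, 0.5256; sum H = 1.5610 bits.
RT = a + bH = 290 + 165·1.5610 = 547.56 ms.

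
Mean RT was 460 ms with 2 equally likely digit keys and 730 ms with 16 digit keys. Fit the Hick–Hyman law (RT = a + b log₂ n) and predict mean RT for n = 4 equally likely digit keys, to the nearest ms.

Fit slope and intercept:
  b = (730 − 460) / (log₂ 16 − log₂ 2) = 270 / (4 − 1) = 90 ms/bit
  a = 460 − 90 × 1 = 370 ms
Then RT(4) = 370 + 90 × log₂ 4 = 370 + 90 × 2 ≈ 550.000 ms.

550 ms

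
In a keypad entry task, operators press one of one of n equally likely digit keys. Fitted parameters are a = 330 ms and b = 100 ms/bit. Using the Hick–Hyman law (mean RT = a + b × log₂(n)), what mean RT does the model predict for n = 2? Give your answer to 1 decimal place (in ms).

log₂(2) = 1 bits, so RT = 330 + 100 × 1 ≈ 430.000 ms.

430.0 ms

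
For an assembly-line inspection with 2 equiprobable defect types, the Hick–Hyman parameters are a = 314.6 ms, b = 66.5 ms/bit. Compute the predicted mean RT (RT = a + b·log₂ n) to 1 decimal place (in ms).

log₂(2) = 1 bits, so RT = 314.6 + 66.5 × 1 ≈ 381.100 ms.

381.1 ms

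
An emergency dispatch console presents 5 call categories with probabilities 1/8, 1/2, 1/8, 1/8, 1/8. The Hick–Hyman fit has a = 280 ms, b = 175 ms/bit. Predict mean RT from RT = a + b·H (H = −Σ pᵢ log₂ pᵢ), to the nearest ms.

630 ms

H = −Σ pᵢ log₂ pᵢ = 0.125·3 + 0.5·1 + 0.125·3 + 0.125·3 + 0.125·3 = 2.000 bits.
RT = 280 + 175 × 2.000 = 630.00 ms.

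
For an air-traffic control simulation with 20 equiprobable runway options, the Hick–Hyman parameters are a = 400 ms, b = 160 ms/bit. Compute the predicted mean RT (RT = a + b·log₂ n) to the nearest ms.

1092 ms

log₂(20) = 4.3219 bits, so RT = 400 + 160 × 4.3219 ≈ 1091.508 ms.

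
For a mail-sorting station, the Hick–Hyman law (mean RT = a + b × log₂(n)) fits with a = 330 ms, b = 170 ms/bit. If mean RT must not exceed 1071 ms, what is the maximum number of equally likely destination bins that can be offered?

Set 330 + 170·log₂ n ≤ 1071 → log₂ n ≤ (1071 − 330)/170 = 4.3588.
So n ≤ 2^4.3588 = 20.518; the largest integer n is 20.

20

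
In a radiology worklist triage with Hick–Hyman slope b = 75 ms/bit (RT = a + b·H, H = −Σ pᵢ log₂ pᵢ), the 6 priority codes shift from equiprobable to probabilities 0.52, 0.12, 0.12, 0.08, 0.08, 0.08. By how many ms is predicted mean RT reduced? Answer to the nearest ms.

36 ms

Equiprobable entropy H₀ = log₂ 6 = 2.5850 bits.
Skewed entropy H = −Σ pᵢ log₂ pᵢ = 2.0992 bits.
ΔRT = b·(H₀ − H) = 75 × 0.4857 = 36.43 ms.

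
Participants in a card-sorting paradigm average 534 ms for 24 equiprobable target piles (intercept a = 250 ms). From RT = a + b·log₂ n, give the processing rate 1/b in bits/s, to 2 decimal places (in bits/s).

16.14 bits/s

b = (534 − 250)/log₂ 24 = 284/4.5850 = 61.942 ms per bit = 0.06194 s/bit; the reciprocal is 16.144 bits/s.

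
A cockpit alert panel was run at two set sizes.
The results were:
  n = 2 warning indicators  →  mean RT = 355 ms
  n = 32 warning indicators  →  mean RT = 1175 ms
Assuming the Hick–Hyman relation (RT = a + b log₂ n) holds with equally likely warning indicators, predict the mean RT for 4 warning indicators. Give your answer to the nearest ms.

560 ms

With log₂ n on the abscissa the relation is linear; from the two conditions:
  b = (1175 − 355) / (log₂ 32 − log₂ 2) = 820 / (5 − 1) = 205 ms/bit
  a = 355 − 205 × 1 = 150 ms
Then RT(4) = 150 + 205 × log₂ 4 = 150 + 205 × 2 ≈ 560.000 ms.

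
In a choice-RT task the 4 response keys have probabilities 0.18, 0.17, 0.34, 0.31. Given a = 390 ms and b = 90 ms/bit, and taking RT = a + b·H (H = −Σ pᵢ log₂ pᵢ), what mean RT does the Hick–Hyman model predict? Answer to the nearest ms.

564 ms

Entropy contributions −pᵢ log₂ pᵢ: 0.4453, 0.4346, 0.5292, 0.5238; sum H = 1.9329 bits.
RT = a + bH = 390 + 90·1.9329 = 563.96 ms.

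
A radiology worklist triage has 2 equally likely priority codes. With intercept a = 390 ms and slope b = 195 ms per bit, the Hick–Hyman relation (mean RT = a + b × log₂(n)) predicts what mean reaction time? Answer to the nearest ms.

log₂(2) = 1 bits, so RT = 390 + 195 × 1 ≈ 585.000 ms.

585 ms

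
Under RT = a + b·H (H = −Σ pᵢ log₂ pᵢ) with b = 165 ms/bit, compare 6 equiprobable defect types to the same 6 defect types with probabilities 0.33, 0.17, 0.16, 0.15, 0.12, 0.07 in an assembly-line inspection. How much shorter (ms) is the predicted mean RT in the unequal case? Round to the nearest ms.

The RT saving is b·ΔH. Equiprobable H₀ = log₂(6) = 2.5850 bits; with the given probabilities H = 2.4316 bits.
b·(H₀ − H) = 165 × (2.5850 − 2.4316) = 25.31 ms.

25 ms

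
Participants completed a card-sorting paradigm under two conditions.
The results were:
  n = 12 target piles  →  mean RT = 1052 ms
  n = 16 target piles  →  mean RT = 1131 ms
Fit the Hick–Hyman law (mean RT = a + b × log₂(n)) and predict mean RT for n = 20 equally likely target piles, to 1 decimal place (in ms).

With log₂ n on the abscissa the relation is linear; from the two conditions:
  b = (1131 − 1052) / (log₂ 16 − log₂ 12) = 79 / (4 − 3.5850) = 190.344 ms/bit
  a = 1052 − 190.344 × 3.5850 = 369.623 ms
Then RT(20) = 369.623 + 190.344 × log₂ 20 = 369.623 + 190.344 × 4.3219 ≈ 1192.277 ms.

1192.3 ms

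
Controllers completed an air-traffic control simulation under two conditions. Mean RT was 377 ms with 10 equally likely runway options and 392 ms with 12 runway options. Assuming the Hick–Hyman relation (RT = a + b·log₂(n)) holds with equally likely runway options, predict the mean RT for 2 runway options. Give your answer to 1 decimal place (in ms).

244.6 ms

RT is linear in log₂ n, so two points fix the line:
  b = (392 − 377) / (log₂ 12 − log₂ 10) = 15 / (3.5850 − 3.3219) = 57.027 ms/bit
  a = 377 − 57.027 × 3.3219 = 187.561 ms
Then RT(2) = 187.561 + 57.027 × log₂ 2 = 187.561 + 57.027 × 1 ≈ 244.588 ms.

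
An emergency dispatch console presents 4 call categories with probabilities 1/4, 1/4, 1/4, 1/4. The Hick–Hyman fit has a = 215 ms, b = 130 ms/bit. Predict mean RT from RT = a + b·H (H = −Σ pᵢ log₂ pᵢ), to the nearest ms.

475 ms

Each term −pᵢ log₂ pᵢ: 0.25·2 + 0.25·2 + 0.25·2 + 0.25·2; summed, H = 2.000 bits.
Mean RT = a + bH = 215 + 130·2.000 = 475.00 ms.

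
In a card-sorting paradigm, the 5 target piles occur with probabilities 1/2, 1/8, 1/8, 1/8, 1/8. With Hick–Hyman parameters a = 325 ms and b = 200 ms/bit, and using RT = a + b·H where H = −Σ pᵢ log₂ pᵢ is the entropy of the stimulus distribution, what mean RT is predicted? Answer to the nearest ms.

Each term −pᵢ log₂ pᵢ: 0.5·1 + 0.125·3 + 0.125·3 + 0.125·3 + 0.125·3; summed, H = 2.000 bits.
Mean RT = a + bH = 325 + 200·2.000 = 725.00 ms.

725 ms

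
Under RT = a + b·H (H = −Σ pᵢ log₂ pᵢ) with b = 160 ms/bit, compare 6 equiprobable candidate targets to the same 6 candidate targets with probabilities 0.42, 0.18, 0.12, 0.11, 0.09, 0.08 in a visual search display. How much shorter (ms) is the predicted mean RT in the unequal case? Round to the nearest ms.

47 ms

The RT saving is b·ΔH. Equiprobable H₀ = log₂(6) = 2.5850 bits; with the given probabilities H = 2.2925 bits.
b·(H₀ − H) = 160 × (2.5850 − 2.2925) = 46.80 ms.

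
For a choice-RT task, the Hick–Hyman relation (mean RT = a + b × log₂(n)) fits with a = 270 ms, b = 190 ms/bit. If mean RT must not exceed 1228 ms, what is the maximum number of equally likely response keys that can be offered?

Set 270 + 190·log₂ n ≤ 1228 → log₂ n ≤ (1228 − 270)/190 = 5.0421.
So n ≤ 2^5.0421 = 32.948; the largest integer n is 32.

32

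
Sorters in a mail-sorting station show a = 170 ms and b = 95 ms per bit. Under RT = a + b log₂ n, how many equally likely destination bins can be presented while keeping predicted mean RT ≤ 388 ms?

95·log₂ n ≤ 388 − 170 = 218, giving log₂ n ≤ 2.2947 and n ≤ 4.907. The largest whole number is 4.

4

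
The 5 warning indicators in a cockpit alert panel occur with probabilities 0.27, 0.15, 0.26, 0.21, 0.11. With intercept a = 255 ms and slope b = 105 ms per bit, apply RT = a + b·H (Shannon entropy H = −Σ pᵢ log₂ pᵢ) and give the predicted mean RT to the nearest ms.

491 ms

H = 0.27·log₂(1/0.27) + 0.15·log₂(1/0.15) + 0.26·log₂(1/0.26) + 0.21·log₂(1/0.21) + 0.11·log₂(1/0.11) = 2.2490 bits.
RT = 255 + 105 × 2.2490 = 491.14 ms.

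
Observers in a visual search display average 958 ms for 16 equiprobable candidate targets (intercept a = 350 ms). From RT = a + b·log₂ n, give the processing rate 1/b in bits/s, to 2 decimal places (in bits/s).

Choice component = 958 − 350 = 608 ms over log₂(16) = 4 bits.
b = 608 / 4 = 152.000 ms/bit, so 1/b = 6.579 bits/s.

6.58 bits/s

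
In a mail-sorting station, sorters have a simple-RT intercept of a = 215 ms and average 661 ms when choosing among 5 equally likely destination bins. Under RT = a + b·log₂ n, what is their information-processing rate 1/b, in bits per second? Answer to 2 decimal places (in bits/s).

b = (661 − 215)/log₂ 5 = 446/2.3219 = 192.082 ms per bit = 0.19208 s/bit; the reciprocal is 5.206 bits/s.

5.21 bits/s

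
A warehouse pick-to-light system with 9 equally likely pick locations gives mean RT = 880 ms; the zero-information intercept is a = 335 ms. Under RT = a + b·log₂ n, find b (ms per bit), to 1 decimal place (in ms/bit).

log₂(9) = 3.1699 bits.
b = (RT − a)/log₂ n = (880 − 335) / 3.1699 = 171.928 ms/bit.

171.9 ms/bit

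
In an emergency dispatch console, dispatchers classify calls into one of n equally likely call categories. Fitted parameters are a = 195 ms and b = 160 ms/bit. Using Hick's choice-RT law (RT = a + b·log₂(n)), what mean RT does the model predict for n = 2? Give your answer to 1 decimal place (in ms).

355.0 ms

log₂(2) = 1 bits, so RT = 195 + 160 × 1 ≈ 355.000 ms.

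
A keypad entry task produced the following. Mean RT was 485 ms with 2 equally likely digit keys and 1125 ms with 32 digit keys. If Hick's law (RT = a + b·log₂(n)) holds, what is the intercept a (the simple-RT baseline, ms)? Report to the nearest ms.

325 ms

The slope on a log₂ axis is (1125 − 485) / (5 − 1) = 160 ms/bit.
a = RT₁ − b·log₂ n₁ = 485 − 160 × 1 = 325.000 ms.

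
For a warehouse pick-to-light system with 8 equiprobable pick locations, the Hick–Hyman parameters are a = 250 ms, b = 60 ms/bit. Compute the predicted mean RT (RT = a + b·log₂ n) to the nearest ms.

430 ms

log₂(8) = 3 bits, so RT = 250 + 60 × 3 ≈ 430.000 ms.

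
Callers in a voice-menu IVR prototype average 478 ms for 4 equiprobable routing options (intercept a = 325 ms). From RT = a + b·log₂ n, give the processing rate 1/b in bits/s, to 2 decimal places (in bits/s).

Choice component = 478 − 325 = 153 ms over log₂(4) = 2 bits.
b = 153 / 2 = 76.500 ms/bit, so 1/b = 13.072 bits/s.

13.07 bits/s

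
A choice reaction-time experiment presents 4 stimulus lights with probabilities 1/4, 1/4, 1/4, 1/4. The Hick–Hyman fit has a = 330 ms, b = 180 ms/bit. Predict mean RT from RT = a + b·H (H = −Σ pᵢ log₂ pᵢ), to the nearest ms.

Each term −pᵢ log₂ pᵢ: 0.25·2 + 0.25·2 + 0.25·2 + 0.25·2; summed, H = 2.000 bits.
Mean RT = a + bH = 330 + 180·2.000 = 690.00 ms.

690 ms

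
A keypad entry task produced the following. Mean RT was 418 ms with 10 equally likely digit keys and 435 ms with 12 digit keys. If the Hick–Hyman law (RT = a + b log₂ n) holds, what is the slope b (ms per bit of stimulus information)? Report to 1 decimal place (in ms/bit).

64.6 ms/bit

b = (RT₂ − RT₁)/(log₂ n₂ − log₂ n₁) = (435 − 418)/(3.5850 − 3.3219) = 64.630 ms/bit.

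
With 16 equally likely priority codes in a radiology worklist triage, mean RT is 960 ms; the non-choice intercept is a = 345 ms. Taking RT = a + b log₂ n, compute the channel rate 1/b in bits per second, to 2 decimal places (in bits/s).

b = (960 − 345)/log₂ 16 = 615/4 = 153.750 ms per bit = 0.15375 s/bit; the reciprocal is 6.504 bits/s.

6.50 bits/s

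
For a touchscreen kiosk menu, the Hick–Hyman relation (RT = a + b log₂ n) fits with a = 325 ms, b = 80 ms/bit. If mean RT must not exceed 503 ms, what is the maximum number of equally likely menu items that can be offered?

Set 325 + 80·log₂ n ≤ 503 → log₂ n ≤ (503 − 325)/80 = 2.2250.
So n ≤ 2^2.2250 = 4.675; the largest integer n is 4.

4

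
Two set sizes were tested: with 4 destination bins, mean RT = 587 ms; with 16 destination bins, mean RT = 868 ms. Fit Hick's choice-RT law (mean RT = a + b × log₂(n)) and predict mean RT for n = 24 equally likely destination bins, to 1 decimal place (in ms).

With log₂ n on the abscissa the relation is linear; from the two conditions:
  b = (868 − 587) / (log₂ 16 − log₂ 4) = 281 / (4 − 2) = 140.500 ms/bit
  a = 587 − 140.500 × 2 = 306.000 ms
Then RT(24) = 306.000 + 140.500 × log₂ 24 = 306.000 + 140.500 × 4.5850 ≈ 950.187 ms.

950.2 ms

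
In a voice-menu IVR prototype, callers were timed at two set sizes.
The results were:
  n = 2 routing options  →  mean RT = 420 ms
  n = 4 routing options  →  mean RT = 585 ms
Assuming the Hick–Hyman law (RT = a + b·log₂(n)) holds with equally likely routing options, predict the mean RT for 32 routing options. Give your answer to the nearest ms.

1080 ms

With log₂ n on the abscissa the relation is linear; from the two conditions:
  b = (585 − 420) / (log₂ 4 − log₂ 2) = 165 / (2 − 1) = 165 ms/bit
  a = 420 − 165 × 1 = 255 ms
Then RT(32) = 255 + 165 × log₂ 32 = 255 + 165 × 5 ≈ 1080.000 ms.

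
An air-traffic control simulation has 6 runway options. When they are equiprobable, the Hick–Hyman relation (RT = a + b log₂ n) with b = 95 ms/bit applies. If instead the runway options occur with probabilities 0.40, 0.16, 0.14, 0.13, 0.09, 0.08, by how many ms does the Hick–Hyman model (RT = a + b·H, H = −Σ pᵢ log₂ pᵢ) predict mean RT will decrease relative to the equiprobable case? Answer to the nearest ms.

24 ms

Equiprobable entropy H₀ = log₂ 6 = 2.5850 bits.
Skewed entropy H = −Σ pᵢ log₂ pᵢ = 2.3357 bits.
ΔRT = b·(H₀ − H) = 95 × 0.2493 = 23.68 ms.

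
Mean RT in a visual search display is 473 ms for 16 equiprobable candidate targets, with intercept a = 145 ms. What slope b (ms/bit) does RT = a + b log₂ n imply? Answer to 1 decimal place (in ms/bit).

16 alternatives carry log₂ 16 = 4 bits; the choice cost is 473 − 145 = 328 ms, so b = 328/4 = 82.000 ms/bit.

82.0 ms/bit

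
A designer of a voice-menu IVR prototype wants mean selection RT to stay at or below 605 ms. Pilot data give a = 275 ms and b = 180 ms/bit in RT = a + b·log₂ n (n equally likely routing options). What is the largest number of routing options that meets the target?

Information budget: (605 − 275)/180 = 1.8333 bits, so n ≤ 2^1.8333 = 3.564 → at most 3.

3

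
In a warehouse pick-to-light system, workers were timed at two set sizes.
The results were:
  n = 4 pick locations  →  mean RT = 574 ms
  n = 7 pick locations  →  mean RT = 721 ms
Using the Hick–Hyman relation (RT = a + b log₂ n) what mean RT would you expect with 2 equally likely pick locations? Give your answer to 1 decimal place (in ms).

391.9 ms

Fit slope and intercept:
  b = (721 − 574) / (log₂ 7 − log₂ 4) = 147 / (2.8074 − 2) = 182.076 ms/bit
  a = 574 − 182.076 × 2 = 209.848 ms
Then RT(2) = 209.848 + 182.076 × log₂ 2 = 209.848 + 182.076 × 1 ≈ 391.924 ms.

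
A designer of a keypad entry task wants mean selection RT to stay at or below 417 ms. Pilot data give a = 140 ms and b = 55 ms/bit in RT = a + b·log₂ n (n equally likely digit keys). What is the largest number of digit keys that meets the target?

Set 140 + 55·log₂ n ≤ 417 → log₂ n ≤ (417 − 140)/55 = 5.0364.
So n ≤ 2^5.0364 = 32.817; the largest integer n is 32.

32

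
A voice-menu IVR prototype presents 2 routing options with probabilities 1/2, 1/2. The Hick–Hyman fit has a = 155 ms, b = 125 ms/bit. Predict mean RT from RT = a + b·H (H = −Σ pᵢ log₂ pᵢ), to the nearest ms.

280 ms

H = −Σ pᵢ log₂ pᵢ = 0.5·1 + 0.5·1 = 1.000 bits.
RT = 155 + 125 × 1.000 = 280.00 ms.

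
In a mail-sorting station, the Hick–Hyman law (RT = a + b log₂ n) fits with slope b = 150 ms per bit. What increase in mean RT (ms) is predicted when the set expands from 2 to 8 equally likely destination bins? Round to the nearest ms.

300 ms

Only the slope matters, since a is common to both: ΔRT = b·log₂(n₂/n₁).
log₂(8) − log₂(2) = log₂(8/2) = log₂(4) = 2.
ΔRT = 150 × 2.0000 = 300.000 ms.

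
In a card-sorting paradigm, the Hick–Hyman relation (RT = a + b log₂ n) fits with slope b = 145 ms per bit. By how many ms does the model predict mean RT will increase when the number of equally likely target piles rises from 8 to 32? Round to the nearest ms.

Only the slope matters, since a is common to both: ΔRT = b·log₂(n₂/n₁).
log₂(32) − log₂(8) = log₂(32/8) = log₂(4) = 2.
ΔRT = 145 × 2.0000 = 290.000 ms.

290 ms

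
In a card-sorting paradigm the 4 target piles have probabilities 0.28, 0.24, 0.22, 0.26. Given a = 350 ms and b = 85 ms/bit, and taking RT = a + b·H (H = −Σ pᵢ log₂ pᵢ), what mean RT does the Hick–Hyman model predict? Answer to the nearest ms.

Entropy contributions −pᵢ log₂ pᵢ: 0.5142, 0.4941, 0.4806, 0.5053; sum H = 1.9942 bits.
RT = a + bH = 350 + 85·1.9942 = 519.51 ms.

520 ms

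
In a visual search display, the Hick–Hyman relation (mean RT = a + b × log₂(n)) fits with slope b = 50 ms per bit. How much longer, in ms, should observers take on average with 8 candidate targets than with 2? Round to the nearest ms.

The intercept a cancels: ΔRT = b·(log₂ n₂ − log₂ n₁) = b·log₂(n₂/n₁).
log₂(8) − log₂(2) = log₂(8/2) = log₂(4) = 2.
ΔRT = 50 × 2.0000 = 100.000 ms.

100 ms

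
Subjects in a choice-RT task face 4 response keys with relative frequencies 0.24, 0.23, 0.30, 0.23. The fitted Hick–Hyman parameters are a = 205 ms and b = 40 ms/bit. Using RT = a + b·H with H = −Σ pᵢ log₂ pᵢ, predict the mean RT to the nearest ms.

285 ms

H = 0.24·log₂(1/0.24) + 0.23·log₂(1/0.23) + 0.30·log₂(1/0.30) + 0.23·log₂(1/0.23) = 1.9906 bits.
RT = 205 + 40 × 1.9906 = 284.62 ms.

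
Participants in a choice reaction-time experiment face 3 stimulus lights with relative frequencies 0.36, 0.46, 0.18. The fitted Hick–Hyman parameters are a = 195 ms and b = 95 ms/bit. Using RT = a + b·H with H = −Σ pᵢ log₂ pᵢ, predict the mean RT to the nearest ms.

337 ms

Entropy contributions −pᵢ log₂ pᵢ: 0.5306, 0.5153, 0.4453; sum H = 1.4913 bits.
RT = a + bH = 195 + 95·1.4913 = 336.67 ms.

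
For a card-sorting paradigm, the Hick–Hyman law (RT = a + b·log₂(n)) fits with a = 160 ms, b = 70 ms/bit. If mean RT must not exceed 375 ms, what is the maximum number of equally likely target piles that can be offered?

8

70·log₂ n ≤ 375 − 160 = 215, giving log₂ n ≤ 3.0714 and n ≤ 8.406. The largest whole number is 8.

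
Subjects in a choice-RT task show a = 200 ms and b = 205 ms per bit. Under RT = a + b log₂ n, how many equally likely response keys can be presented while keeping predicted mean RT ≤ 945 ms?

12

Set 200 + 205·log₂ n ≤ 945 → log₂ n ≤ (945 − 200)/205 = 3.6341.
So n ≤ 2^3.6341 = 12.416; the largest integer n is 12.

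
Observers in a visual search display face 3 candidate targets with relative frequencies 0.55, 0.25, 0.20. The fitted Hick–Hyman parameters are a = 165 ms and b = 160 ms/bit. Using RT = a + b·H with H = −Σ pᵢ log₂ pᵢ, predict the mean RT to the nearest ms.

H = 0.55·log₂(1/0.55) + 0.25·log₂(1/0.25) + 0.20·log₂(1/0.20) = 1.4388 bits.
RT = 165 + 160 × 1.4388 = 395.20 ms.

395 ms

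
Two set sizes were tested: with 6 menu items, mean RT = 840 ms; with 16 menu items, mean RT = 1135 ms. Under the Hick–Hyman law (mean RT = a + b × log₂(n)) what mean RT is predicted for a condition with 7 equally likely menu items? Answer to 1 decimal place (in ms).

Fit slope and intercept:
  b = (1135 − 840) / (log₂ 16 − log₂ 6) = 295 / (4 − 2.5850) = 208.475 ms/bit
  a = 840 − 208.475 × 2.5850 = 301.100 ms
Then RT(7) = 301.100 + 208.475 × log₂ 7 = 301.100 + 208.475 × 2.8074 ≈ 886.363 ms.

886.4 ms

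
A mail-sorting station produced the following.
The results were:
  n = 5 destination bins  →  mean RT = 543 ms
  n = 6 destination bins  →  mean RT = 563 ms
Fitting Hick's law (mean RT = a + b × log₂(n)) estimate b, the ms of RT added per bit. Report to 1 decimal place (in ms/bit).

b = (RT₂ − RT₁)/(log₂ n₂ − log₂ n₁) = (563 − 543)/(2.5850 − 2.3219) = 76.036 ms/bit.

76.0 ms/bit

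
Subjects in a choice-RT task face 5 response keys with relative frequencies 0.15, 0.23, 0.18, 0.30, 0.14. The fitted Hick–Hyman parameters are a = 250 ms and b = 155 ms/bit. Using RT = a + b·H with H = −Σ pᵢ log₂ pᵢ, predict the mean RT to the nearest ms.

Entropy contributions −pᵢ log₂ pᵢ: 0.4105, 0.4877, 0.4453, 0.5211, 0.3971; sum H = 2.2617 bits.
RT = a + bH = 250 + 155·2.2617 = 600.57 ms.

601 ms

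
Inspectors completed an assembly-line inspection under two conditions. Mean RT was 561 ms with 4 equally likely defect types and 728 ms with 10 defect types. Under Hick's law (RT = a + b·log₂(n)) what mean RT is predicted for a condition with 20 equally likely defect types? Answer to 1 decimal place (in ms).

854.3 ms

Solve the two-equation system in a and b:
  b = (728 − 561) / (log₂ 10 − log₂ 4) = 167 / (3.3219 − 2) = 126.331 ms/bit
  a = 561 − 126.331 × 2 = 308.339 ms
Then RT(20) = 308.339 + 126.331 × log₂ 20 = 308.339 + 126.331 × 4.3219 ≈ 854.331 ms.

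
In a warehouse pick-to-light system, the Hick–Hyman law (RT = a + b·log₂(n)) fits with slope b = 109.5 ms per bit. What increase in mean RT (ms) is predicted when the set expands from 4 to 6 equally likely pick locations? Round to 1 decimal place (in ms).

64.1 ms

ΔRT = (a + b log₂ n₂) − (a + b log₂ n₁) = b·(log₂ n₂ − log₂ n₁).
log₂(6) − log₂(4) = 2.5850 − 2 = 0.5850.
ΔRT = 109.5 × 0.5850 = 64.053 ms.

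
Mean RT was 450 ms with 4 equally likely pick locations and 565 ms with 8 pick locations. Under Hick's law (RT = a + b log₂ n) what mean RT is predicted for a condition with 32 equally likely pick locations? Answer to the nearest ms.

795 ms

RT is linear in log₂ n, so two points fix the line:
  b = (565 − 450) / (log₂ 8 − log₂ 4) = 115 / (3 − 2) = 115 ms/bit
  a = 450 − 115 × 2 = 220 ms
Then RT(32) = 220 + 115 × log₂ 32 = 220 + 115 × 5 ≈ 795.000 ms.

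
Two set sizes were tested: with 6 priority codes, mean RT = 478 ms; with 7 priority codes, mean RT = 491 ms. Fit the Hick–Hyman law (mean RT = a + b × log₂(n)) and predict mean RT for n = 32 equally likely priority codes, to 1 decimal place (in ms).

619.2 ms

Solve the two-equation system in a and b:
  b = (491 − 478) / (log₂ 7 − log₂ 6) = 13 / (2.8074 − 2.5850) = 58.455 ms/bit
  a = 478 − 58.455 × 2.5850 = 326.895 ms
Then RT(32) = 326.895 + 58.455 × log₂ 32 = 326.895 + 58.455 × 5 ≈ 619.172 ms.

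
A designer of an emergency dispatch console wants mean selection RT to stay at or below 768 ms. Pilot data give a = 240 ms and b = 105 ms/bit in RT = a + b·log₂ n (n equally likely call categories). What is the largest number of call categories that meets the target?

Set 240 + 105·log₂ n ≤ 768 → log₂ n ≤ (768 − 240)/105 = 5.0286.
So n ≤ 2^5.0286 = 32.640; the largest integer n is 32.

32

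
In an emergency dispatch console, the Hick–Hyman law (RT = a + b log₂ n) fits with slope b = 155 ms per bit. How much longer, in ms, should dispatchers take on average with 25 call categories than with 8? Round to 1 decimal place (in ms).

The intercept a cancels: ΔRT = b·(log₂ n₂ − log₂ n₁) = b·log₂(n₂/n₁).
log₂(25) − log₂(8) = 4.6439 − 3 = 1.6439.
ΔRT = 155 × 1.6439 = 254.798 ms.

254.8 ms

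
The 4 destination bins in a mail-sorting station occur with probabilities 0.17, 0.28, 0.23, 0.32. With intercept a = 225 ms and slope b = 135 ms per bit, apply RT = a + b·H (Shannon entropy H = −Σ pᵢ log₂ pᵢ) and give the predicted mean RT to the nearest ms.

H = 0.17·log₂(1/0.17) + 0.28·log₂(1/0.28) + 0.23·log₂(1/0.23) + 0.32·log₂(1/0.32) = 1.9625 bits.
RT = 225 + 135 × 1.9625 = 489.94 ms.

490 ms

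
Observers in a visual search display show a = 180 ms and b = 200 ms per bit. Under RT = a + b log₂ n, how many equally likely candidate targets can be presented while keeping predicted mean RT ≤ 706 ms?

6

200·log₂ n ≤ 706 − 180 = 526, giving log₂ n ≤ 2.6300 and n ≤ 6.190. The largest whole number is 6.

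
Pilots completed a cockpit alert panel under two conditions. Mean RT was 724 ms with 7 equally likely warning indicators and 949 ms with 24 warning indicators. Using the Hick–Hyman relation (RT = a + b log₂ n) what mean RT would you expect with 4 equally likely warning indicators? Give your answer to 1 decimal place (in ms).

Solve the two-equation system in a and b:
  b = (949 − 724) / (log₂ 24 − log₂ 7) = 225 / (4.5850 − 2.8074) = 126.575 ms/bit
  a = 724 − 126.575 × 2.8074 = 368.660 ms
Then RT(4) = 368.660 + 126.575 × log₂ 4 = 368.660 + 126.575 × 2 ≈ 621.809 ms.

621.8 ms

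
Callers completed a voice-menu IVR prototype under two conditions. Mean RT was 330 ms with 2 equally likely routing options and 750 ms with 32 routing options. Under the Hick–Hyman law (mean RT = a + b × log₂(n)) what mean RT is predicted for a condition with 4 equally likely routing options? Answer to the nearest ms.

435 ms

Solve the two-equation system in a and b:
  b = (750 − 330) / (log₂ 32 − log₂ 2) = 420 / (5 − 1) = 105 ms/bit
  a = 330 − 105 × 1 = 225 ms
Then RT(4) = 225 + 105 × log₂ 4 = 225 + 105 × 2 ≈ 435.000 ms.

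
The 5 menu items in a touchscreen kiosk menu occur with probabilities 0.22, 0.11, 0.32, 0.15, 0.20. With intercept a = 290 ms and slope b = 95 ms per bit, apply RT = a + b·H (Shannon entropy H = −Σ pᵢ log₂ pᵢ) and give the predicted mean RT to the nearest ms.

H = 0.22·log₂(1/0.22) + 0.11·log₂(1/0.11) + 0.32·log₂(1/0.32) + 0.15·log₂(1/0.15) + 0.20·log₂(1/0.20) = 2.2318 bits.
RT = 290 + 95 × 2.2318 = 502.02 ms.

502 ms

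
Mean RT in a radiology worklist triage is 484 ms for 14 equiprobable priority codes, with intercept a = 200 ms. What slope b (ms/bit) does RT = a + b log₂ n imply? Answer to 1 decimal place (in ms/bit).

14 alternatives carry log₂ 14 = 3.8074 bits; the choice cost is 484 − 200 = 284 ms, so b = 284/3.8074 = 74.592 ms/bit.

74.6 ms/bit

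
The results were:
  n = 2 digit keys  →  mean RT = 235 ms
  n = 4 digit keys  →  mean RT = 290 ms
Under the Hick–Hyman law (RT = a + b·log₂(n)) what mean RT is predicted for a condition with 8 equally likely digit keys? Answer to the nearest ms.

Fit slope and intercept:
  b = (290 − 235) / (log₂ 4 − log₂ 2) = 55 / (2 − 1) = 55 ms/bit
  a = 235 − 55 × 1 = 180 ms
Then RT(8) = 180 + 55 × log₂ 8 = 180 + 55 × 3 ≈ 345.000 ms.

345 ms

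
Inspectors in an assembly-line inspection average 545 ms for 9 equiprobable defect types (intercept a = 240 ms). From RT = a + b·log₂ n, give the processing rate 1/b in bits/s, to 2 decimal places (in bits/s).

10.39 bits/s

Choice component = 545 − 240 = 305 ms over log₂(9) = 3.1699 bits.
b = 305 / 3.1699 = 96.217 ms/bit, so 1/b = 10.393 bits/s.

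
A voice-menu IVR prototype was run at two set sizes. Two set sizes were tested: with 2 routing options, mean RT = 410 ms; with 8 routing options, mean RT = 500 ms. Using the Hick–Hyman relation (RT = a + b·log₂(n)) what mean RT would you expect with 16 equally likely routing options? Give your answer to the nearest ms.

545 ms

Solve the two-equation system in a and b:
  b = (500 − 410) / (log₂ 8 − log₂ 2) = 90 / (3 − 1) = 45 ms/bit
  a = 410 − 45 × 1 = 365 ms
Then RT(16) = 365 + 45 × log₂ 16 = 365 + 45 × 4 ≈ 545.000 ms.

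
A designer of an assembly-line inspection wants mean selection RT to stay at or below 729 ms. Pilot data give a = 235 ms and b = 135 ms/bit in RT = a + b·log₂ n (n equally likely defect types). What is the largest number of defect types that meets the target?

Information budget: (729 − 235)/135 = 3.6593 bits, so n ≤ 2^3.6593 = 12.634 → at most 12.

12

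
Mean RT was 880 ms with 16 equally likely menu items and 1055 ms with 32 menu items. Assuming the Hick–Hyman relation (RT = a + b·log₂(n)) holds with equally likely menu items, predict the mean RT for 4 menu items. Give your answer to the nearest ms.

Fit slope and intercept:
  b = (1055 − 880) / (log₂ 32 − log₂ 16) = 175 / (5 − 4) = 175 ms/bit
  a = 880 − 175 × 4 = 180 ms
Then RT(4) = 180 + 175 × log₂ 4 = 180 + 175 × 2 ≈ 530.000 ms.

530 ms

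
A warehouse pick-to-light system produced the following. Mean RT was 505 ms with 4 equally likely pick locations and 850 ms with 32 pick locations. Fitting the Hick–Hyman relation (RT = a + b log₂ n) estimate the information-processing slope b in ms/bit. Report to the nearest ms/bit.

Slope: b = (850 − 505) / (log₂ 32 − log₂ 4) = 345/3.0000 = 115 ms/bit.

115 ms/bit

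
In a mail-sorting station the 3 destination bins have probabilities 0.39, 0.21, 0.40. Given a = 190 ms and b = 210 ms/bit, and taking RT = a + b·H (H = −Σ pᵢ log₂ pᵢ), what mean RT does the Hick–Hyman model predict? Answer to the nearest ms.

512 ms

Entropy contributions −pᵢ log₂ pᵢ: 0.5298, 0.4728, 0.5288; sum H = 1.5314 bits.
RT = a + bH = 190 + 210·1.5314 = 511.59 ms.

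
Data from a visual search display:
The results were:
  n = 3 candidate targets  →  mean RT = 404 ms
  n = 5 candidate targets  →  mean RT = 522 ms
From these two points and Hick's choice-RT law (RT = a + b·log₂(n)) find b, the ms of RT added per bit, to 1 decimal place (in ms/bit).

Slope: b = (522 − 404) / (log₂ 5 − log₂ 3) = 118/0.7370 = 160.116 ms/bit.

160.1 ms/bit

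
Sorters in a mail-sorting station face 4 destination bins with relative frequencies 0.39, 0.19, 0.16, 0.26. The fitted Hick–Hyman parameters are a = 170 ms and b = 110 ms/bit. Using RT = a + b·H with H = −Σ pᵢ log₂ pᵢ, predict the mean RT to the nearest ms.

380 ms

Entropy contributions −pᵢ log₂ pᵢ: 0.5298, 0.4552, 0.4230, 0.5053; sum H = 1.9133 bits.
RT = a + bH = 170 + 110·1.9133 = 380.47 ms.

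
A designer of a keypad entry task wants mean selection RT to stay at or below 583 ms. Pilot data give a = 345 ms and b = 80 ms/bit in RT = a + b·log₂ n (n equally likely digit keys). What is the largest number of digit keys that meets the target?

7

Set 345 + 80·log₂ n ≤ 583 → log₂ n ≤ (583 − 345)/80 = 2.9750.
So n ≤ 2^2.9750 = 7.863; the largest integer n is 7.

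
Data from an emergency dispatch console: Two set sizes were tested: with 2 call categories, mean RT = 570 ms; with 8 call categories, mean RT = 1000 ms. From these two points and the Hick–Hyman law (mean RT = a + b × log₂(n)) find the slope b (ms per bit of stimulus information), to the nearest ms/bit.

215 ms/bit

Slope: b = (1000 − 570) / (log₂ 8 − log₂ 2) = 430/2.0000 = 215 ms/bit.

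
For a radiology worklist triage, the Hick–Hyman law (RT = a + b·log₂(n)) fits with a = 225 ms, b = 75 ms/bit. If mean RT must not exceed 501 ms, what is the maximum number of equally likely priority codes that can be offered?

12

75·log₂ n ≤ 501 − 225 = 276, giving log₂ n ≤ 3.6800 and n ≤ 12.817. The largest whole number is 12.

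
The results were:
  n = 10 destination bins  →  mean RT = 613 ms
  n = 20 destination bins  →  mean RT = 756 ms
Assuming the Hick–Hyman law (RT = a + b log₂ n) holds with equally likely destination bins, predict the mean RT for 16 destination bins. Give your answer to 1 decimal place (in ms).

710.0 ms

With log₂ n on the abscissa the relation is linear; from the two conditions:
  b = (756 − 613) / (log₂ 20 − log₂ 10) = 143 / (4.3219 − 3.3219) = 143.000 ms/bit
  a = 613 − 143.000 × 3.3219 = 137.964 ms
Then RT(16) = 137.964 + 143.000 × log₂ 16 = 137.964 + 143.000 × 4 ≈ 709.964 ms.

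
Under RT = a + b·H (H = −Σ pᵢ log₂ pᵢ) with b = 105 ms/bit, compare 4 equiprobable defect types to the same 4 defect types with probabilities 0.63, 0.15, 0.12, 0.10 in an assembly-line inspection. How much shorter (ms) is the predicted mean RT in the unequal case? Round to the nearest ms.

49 ms

Equiprobable entropy H₀ = log₂ 4 = 2.0000 bits.
Skewed entropy H = −Σ pᵢ log₂ pᵢ = 1.5297 bits.
ΔRT = b·(H₀ − H) = 105 × 0.4703 = 49.38 ms.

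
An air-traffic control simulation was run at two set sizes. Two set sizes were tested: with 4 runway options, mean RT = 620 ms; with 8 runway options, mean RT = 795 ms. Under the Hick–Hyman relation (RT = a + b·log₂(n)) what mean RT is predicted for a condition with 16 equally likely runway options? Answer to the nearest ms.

RT is linear in log₂ n, so two points fix the line:
  b = (795 − 620) / (log₂ 8 − log₂ 4) = 175 / (3 − 2) = 175 ms/bit
  a = 620 − 175 × 2 = 270 ms
Then RT(16) = 270 + 175 × log₂ 16 = 270 + 175 × 4 ≈ 970.000 ms.

970 ms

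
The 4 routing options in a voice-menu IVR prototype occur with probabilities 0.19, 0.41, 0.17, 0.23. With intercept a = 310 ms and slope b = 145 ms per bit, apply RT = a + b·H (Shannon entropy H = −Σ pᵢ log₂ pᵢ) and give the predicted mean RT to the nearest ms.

586 ms

H = 0.19·log₂(1/0.19) + 0.41·log₂(1/0.41) + 0.17·log₂(1/0.17) + 0.23·log₂(1/0.23) = 1.9049 bits.
RT = 310 + 145 × 1.9049 = 586.21 ms.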